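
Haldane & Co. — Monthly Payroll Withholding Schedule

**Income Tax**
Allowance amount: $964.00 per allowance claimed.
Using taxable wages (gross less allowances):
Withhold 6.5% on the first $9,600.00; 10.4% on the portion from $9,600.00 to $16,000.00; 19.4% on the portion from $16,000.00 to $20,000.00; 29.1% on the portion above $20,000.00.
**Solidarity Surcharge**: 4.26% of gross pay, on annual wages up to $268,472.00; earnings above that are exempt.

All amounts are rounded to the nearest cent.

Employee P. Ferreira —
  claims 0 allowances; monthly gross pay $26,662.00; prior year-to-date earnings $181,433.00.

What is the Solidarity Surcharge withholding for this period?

Solidarity Surcharge: 4.26% × $26,662.00 = $1,135.80

$1,135.80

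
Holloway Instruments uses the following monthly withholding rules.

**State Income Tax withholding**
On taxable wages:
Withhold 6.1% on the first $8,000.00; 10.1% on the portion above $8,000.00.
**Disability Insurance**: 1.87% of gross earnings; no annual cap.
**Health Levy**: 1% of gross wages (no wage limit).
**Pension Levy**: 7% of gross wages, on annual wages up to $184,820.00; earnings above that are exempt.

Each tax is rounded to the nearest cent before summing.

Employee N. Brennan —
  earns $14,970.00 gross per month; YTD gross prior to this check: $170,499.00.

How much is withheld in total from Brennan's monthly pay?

$2,624.08

State Income Tax: taxable = $14,970.00
  $488.00 + 10.1% × ($14,970.00 − $8,000.00) = $488.00 + 10.1% × $6,970.00 = $1,191.97
Disability Insurance: 1.87% × $14,970.00 = $279.94
Health Levy: 1% × $14,970.00 = $149.70
Pension Levy: cap $184,820.00 − YTD $170,499.00 = $14,321.00 subject; 7% × $14,321.00 = $1,002.47
Total: $1,191.97 + $279.94 + $149.70 + $1,002.47 = $2,624.08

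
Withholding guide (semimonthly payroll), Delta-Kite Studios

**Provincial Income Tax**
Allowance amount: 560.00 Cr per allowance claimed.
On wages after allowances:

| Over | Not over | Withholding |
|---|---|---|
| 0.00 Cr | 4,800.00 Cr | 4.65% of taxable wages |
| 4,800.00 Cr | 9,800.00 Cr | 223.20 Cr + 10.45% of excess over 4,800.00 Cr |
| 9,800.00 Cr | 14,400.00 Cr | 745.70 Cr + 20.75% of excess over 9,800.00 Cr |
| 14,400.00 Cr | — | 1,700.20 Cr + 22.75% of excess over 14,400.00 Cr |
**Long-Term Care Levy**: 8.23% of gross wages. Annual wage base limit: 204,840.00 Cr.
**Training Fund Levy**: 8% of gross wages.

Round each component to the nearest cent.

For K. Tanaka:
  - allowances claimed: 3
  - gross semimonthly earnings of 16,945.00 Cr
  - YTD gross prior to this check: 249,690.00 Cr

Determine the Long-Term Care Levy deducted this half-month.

Long-Term Care Levy: YTD 249,690.00 Cr ≥ cap 204,840.00 Cr → 0.00 Cr

0.00 Cr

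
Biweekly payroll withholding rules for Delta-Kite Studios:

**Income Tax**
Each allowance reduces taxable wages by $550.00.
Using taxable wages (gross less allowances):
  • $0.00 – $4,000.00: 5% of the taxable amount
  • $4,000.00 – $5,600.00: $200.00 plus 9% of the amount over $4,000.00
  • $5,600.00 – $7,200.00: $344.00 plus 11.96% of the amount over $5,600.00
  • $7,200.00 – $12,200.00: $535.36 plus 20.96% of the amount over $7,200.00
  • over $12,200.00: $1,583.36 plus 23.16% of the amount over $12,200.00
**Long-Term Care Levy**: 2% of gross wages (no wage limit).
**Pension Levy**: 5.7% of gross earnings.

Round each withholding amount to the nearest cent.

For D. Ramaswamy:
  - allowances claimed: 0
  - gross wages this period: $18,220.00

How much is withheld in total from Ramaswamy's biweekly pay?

$4,380.53

Income Tax: taxable = $18,220.00
  $1,583.36 + 23.16% × ($18,220.00 − $12,200.00) = $1,583.36 + 23.16% × $6,020.00 = $2,977.59
Long-Term Care Levy: 2% × $18,220.00 = $364.40
Pension Levy: 5.7% × $18,220.00 = $1,038.54
Total: $2,977.59 + $364.40 + $1,038.54 = $4,380.53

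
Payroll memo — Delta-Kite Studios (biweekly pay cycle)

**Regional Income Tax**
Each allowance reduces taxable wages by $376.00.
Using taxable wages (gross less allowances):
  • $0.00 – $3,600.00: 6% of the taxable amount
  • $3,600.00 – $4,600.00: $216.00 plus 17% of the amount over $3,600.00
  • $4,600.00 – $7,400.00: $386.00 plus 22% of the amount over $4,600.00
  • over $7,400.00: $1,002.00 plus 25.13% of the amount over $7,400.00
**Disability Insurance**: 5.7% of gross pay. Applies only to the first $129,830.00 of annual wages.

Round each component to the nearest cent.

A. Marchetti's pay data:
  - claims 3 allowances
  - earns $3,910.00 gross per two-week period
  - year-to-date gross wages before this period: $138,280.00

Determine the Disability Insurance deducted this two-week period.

$0.00

Disability Insurance: YTD $138,280.00 ≥ cap $129,830.00 → $0.00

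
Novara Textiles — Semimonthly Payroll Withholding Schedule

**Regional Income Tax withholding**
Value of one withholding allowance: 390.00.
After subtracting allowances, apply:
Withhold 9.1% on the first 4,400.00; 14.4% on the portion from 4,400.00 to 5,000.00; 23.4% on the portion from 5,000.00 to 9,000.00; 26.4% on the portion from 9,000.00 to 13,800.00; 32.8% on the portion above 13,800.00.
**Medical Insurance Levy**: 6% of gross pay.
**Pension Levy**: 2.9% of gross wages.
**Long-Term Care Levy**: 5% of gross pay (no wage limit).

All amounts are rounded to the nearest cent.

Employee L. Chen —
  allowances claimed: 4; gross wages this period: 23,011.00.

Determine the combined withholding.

Regional Income Tax: taxable = 23,011.00 − 4×390.00 = 21,451.00
  2,690.00 + 32.8% × (21,451.00 − 13,800.00) = 2,690.00 + 32.8% × 7,651.00 = 5,199.53
Medical Insurance Levy: 6% × 23,011.00 = 1,380.66
Pension Levy: 2.9% × 23,011.00 = 667.32
Long-Term Care Levy: 5% × 23,011.00 = 1,150.55
Total: 5,199.53 + 1,380.66 + 667.32 + 1,150.55 = 8,398.06

8,398.06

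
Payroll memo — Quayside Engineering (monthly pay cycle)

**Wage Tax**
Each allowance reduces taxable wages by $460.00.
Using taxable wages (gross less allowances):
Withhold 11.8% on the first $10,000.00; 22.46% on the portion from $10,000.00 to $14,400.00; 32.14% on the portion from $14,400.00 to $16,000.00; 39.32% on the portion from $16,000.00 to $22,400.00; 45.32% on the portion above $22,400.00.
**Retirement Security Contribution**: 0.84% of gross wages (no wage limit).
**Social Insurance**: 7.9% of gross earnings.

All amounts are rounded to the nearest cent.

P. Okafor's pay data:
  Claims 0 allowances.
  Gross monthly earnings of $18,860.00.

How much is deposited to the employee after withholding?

Wage Tax: taxable = $18,860.00
  $2,682.48 + 39.32% × ($18,860.00 − $16,000.00) = $2,682.48 + 39.32% × $2,860.00 = $3,807.03
Retirement Security Contribution: 0.84% × $18,860.00 = $158.42
Social Insurance: 7.9% × $18,860.00 = $1,489.94
Total withheld: $3,807.03 + $158.42 + $1,489.94 = $5,455.39
Net pay: $18,860.00 − $5,455.39 = $13,404.61

$13,404.61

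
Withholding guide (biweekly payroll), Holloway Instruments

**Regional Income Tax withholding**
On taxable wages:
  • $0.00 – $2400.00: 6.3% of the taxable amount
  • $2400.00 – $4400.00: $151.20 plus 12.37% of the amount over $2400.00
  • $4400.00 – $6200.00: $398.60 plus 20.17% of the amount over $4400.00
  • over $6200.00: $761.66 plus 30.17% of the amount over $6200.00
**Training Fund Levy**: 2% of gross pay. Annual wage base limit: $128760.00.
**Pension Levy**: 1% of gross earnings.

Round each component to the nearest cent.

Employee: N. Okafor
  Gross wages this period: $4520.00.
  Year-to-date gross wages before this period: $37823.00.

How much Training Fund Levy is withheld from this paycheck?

Training Fund Levy: 2% × $4520.00 = $90.40

$90.40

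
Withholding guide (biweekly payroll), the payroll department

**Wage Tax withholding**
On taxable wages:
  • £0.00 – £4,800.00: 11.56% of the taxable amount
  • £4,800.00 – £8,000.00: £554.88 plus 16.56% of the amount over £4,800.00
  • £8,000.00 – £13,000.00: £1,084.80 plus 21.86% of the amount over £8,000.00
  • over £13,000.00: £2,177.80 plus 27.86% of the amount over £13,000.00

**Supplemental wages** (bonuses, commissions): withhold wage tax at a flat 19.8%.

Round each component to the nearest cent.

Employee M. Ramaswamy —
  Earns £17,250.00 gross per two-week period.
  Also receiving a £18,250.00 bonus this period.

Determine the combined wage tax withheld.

Wage Tax: taxable = £17,250.00
  £2,177.80 + 27.86% × (£17,250.00 − £13,000.00) = £2,177.80 + 27.86% × £4,250.00 = £3,361.85
Supplemental (19.8% flat on bonus): 19.8% × £18,250.00 = £3,613.50
Total wage tax: £3,361.85 + £3,613.50 = £6,975.35

£6,975.35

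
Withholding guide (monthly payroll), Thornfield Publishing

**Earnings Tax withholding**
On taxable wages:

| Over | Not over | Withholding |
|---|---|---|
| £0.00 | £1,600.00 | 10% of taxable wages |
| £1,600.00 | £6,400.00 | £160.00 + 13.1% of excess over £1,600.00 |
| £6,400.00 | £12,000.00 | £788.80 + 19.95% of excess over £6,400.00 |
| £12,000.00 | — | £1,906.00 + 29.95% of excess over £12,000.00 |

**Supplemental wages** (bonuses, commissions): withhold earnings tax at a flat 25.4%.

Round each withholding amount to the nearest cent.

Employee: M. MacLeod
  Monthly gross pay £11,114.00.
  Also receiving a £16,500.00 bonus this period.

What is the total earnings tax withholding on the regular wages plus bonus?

Earnings Tax: taxable = £11,114.00
  £788.80 + 19.95% × (£11,114.00 − £6,400.00) = £788.80 + 19.95% × £4,714.00 = £1,729.24
Supplemental (25.4% flat on bonus): 25.4% × £16,500.00 = £4,191.00
Total earnings tax: £1,729.24 + £4,191.00 = £5,920.24

£5,920.24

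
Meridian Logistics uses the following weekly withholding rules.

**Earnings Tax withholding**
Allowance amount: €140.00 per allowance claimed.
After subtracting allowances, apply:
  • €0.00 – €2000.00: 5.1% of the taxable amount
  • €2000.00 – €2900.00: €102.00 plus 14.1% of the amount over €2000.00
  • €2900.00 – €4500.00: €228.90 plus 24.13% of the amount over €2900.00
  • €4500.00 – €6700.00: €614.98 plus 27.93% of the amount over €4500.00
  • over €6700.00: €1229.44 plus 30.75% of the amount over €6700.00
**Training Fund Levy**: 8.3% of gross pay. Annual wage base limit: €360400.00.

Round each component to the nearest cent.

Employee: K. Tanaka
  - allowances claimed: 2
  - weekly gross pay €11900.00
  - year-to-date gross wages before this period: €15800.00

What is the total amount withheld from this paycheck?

€3730.04

Earnings Tax: taxable = €11900.00 − 2×€140.00 = €11620.00
  €1229.44 + 30.75% × (€11620.00 − €6700.00) = €1229.44 + 30.75% × €4920.00 = €2742.34
Training Fund Levy: 8.3% × €11900.00 = €987.70
Total: €2742.34 + €987.70 = €3730.04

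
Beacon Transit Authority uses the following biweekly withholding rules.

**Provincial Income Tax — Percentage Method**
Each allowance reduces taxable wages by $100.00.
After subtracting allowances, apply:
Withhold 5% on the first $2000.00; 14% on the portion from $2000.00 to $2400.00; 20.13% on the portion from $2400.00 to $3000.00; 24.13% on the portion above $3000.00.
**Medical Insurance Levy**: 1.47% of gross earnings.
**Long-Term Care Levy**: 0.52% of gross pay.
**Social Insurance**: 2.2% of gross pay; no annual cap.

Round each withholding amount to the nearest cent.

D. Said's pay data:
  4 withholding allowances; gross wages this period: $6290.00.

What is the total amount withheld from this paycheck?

Provincial Income Tax: taxable = $6290.00 − 4×$100.00 = $5890.00
  $276.78 + 24.13% × ($5890.00 − $3000.00) = $276.78 + 24.13% × $2890.00 = $974.14
Medical Insurance Levy: 1.47% × $6290.00 = $92.46
Long-Term Care Levy: 0.52% × $6290.00 = $32.71
Social Insurance: 2.2% × $6290.00 = $138.38
Total: $974.14 + $92.46 + $32.71 + $138.38 = $1237.69

$1237.69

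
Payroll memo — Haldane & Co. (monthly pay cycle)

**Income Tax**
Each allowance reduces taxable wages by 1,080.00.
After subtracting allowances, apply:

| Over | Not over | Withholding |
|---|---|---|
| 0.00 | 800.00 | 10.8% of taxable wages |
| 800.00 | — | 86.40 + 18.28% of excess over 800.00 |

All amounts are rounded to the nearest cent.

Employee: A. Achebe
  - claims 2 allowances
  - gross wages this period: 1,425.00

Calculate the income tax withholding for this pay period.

Income Tax: taxable = 1,425.00 − 2×1,080.00 = -735.00
  Taxable ≤ 0 → 0.00

0.00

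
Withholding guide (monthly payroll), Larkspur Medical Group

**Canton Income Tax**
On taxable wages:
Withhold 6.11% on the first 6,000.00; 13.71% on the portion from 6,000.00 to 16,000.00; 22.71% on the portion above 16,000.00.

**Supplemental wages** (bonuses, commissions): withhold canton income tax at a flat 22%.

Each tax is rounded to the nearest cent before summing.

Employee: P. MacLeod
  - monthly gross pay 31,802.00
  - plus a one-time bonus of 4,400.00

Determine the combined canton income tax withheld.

Canton Income Tax: taxable = 31,802.00
  1,737.60 + 22.71% × (31,802.00 − 16,000.00) = 1,737.60 + 22.71% × 15,802.00 = 5,326.23
Supplemental (22% flat on bonus): 22% × 4,400.00 = 968.00
Total canton income tax: 5,326.23 + 968.00 = 6,294.23

6,294.23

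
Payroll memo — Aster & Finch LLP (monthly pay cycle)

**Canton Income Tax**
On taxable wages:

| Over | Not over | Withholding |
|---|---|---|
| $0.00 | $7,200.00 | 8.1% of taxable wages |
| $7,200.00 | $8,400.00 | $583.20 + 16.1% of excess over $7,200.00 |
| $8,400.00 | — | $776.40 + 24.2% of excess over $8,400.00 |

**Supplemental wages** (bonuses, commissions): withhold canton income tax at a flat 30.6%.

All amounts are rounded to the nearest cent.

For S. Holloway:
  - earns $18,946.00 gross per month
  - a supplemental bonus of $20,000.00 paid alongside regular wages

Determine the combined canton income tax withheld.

Canton Income Tax: taxable = $18,946.00
  $776.40 + 24.2% × ($18,946.00 − $8,400.00) = $776.40 + 24.2% × $10,546.00 = $3,328.53
Supplemental (30.6% flat on bonus): 30.6% × $20,000.00 = $6,120.00
Total canton income tax: $3,328.53 + $6,120.00 = $9,448.53

$9,448.53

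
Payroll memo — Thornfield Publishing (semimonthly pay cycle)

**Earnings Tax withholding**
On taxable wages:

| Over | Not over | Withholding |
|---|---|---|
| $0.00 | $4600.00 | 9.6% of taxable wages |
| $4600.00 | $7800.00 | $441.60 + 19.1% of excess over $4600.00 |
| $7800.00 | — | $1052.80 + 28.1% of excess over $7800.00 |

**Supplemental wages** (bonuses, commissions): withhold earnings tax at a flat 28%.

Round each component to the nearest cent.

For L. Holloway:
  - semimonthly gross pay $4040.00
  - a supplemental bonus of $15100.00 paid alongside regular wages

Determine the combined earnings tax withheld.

Earnings Tax: taxable = $4040.00
  9.6% × $4040.00 = $387.84
Supplemental (28% flat on bonus): 28% × $15100.00 = $4228.00
Total earnings tax: $387.84 + $4228.00 = $4615.84

$4615.84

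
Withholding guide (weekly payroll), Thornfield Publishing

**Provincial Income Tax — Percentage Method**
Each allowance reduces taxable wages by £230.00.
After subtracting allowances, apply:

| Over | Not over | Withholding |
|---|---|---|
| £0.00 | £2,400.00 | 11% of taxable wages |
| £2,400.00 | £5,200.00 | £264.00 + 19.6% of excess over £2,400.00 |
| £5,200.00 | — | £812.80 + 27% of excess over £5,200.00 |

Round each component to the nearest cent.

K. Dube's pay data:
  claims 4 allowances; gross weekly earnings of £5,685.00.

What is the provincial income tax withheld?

Provincial Income Tax: taxable = £5,685.00 − 4×£230.00 = £4,765.00
  £264.00 + 19.6% × (£4,765.00 − £2,400.00) = £264.00 + 19.6% × £2,365.00 = £727.54

£727.54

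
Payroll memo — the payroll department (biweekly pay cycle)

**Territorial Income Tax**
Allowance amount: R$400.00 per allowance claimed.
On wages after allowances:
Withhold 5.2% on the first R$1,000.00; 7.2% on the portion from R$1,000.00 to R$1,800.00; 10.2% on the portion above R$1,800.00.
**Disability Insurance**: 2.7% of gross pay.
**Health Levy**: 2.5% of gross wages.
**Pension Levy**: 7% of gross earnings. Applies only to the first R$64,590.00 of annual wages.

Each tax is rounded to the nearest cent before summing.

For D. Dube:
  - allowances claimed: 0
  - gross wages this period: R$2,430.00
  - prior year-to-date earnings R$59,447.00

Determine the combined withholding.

R$470.32

Territorial Income Tax: taxable = R$2,430.00
  R$109.60 + 10.2% × (R$2,430.00 − R$1,800.00) = R$109.60 + 10.2% × R$630.00 = R$173.86
Disability Insurance: 2.7% × R$2,430.00 = R$65.61
Health Levy: 2.5% × R$2,430.00 = R$60.75
Pension Levy: 7% × R$2,430.00 = R$170.10
Total: R$173.86 + R$65.61 + R$60.75 + R$170.10 = R$470.32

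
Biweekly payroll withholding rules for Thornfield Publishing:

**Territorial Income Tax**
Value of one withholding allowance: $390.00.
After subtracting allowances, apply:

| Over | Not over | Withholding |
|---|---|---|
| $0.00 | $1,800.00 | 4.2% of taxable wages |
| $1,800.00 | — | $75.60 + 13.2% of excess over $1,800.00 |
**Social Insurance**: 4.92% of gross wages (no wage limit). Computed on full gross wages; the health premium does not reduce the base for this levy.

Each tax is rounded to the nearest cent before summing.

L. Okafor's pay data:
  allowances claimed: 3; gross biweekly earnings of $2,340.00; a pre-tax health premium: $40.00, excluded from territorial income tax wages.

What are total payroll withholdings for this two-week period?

$162.59

Territorial Income Tax: taxable = $2,340.00 − $40.00 − 3×$390.00 = $1,130.00
  4.2% × $1,130.00 = $47.46
Social Insurance: 4.92% × $2,340.00 = $115.13
Total: $47.46 + $115.13 = $162.59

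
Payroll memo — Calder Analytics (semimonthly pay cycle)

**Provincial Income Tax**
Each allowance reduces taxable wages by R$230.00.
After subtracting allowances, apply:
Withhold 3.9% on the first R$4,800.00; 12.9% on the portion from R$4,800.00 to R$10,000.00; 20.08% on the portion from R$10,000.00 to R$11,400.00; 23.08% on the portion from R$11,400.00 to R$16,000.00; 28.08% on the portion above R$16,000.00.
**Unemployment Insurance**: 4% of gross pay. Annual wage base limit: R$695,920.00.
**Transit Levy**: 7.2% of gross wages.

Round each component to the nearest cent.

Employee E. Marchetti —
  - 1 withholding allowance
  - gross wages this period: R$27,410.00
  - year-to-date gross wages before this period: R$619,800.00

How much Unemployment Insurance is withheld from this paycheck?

Unemployment Insurance: 4% × R$27,410.00 = R$1,096.40

R$1,096.40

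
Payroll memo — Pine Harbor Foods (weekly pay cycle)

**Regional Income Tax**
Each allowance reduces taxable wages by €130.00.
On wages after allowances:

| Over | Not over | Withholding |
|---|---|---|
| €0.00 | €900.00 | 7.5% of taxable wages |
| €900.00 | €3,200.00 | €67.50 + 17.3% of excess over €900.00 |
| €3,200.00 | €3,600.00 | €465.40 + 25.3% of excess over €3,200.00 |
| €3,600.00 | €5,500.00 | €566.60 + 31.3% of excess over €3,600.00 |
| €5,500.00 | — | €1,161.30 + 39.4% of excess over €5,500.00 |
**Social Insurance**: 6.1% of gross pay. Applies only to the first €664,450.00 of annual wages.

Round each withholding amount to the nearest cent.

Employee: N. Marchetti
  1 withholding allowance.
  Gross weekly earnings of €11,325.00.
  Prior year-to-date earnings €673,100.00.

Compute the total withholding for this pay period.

Regional Income Tax: taxable = €11,325.00 − 1×€130.00 = €11,195.00
  €1,161.30 + 39.4% × (€11,195.00 − €5,500.00) = €1,161.30 + 39.4% × €5,695.00 = €3,405.13
Social Insurance: YTD €673,100.00 ≥ cap €664,450.00 → €0.00
Total: €3,405.13 + €0.00 = €3,405.13

€3,405.13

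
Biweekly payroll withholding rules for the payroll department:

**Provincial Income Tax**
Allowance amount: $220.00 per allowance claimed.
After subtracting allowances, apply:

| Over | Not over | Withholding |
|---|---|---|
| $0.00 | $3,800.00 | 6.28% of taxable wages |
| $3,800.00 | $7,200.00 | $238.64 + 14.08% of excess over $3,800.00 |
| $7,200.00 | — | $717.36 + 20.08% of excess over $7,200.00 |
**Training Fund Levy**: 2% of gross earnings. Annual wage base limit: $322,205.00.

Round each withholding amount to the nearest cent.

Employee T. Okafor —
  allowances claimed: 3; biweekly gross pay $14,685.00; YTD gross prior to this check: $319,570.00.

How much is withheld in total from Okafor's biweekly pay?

$2,140.52

Provincial Income Tax: taxable = $14,685.00 − 3×$220.00 = $14,025.00
  $717.36 + 20.08% × ($14,025.00 − $7,200.00) = $717.36 + 20.08% × $6,825.00 = $2,087.82
Training Fund Levy: cap $322,205.00 − YTD $319,570.00 = $2,635.00 subject; 2% × $2,635.00 = $52.70
Total: $2,087.82 + $52.70 = $2,140.52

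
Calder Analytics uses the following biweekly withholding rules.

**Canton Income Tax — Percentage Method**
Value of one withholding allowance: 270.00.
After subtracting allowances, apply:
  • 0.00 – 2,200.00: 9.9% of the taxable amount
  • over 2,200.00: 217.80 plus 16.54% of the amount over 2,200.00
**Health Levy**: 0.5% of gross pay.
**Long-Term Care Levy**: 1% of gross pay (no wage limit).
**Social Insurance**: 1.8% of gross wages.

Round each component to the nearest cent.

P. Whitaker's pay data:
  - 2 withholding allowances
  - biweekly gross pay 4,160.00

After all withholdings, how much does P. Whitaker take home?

Canton Income Tax: taxable = 4,160.00 − 2×270.00 = 3,620.00
  217.80 + 16.54% × (3,620.00 − 2,200.00) = 217.80 + 16.54% × 1,420.00 = 452.67
Health Levy: 0.5% × 4,160.00 = 20.80
Long-Term Care Levy: 1% × 4,160.00 = 41.60
Social Insurance: 1.8% × 4,160.00 = 74.88
Total withheld: 452.67 + 20.80 + 41.60 + 74.88 = 589.95
Net pay: 4,160.00 − 589.95 = 3,570.05

3,570.05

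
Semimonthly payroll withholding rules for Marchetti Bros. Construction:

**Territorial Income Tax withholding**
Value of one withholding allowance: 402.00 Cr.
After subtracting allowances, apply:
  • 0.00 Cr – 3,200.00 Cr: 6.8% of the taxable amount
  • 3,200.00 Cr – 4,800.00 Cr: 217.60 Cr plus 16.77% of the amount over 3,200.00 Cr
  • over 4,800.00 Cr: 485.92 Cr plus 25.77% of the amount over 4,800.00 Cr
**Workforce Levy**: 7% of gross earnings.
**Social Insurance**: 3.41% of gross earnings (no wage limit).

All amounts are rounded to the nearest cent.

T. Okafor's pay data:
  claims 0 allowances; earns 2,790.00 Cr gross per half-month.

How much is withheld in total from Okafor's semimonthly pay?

480.16 Cr

Territorial Income Tax: taxable = 2,790.00 Cr
  6.8% × 2,790.00 Cr = 189.72 Cr
Workforce Levy: 7% × 2,790.00 Cr = 195.30 Cr
Social Insurance: 3.41% × 2,790.00 Cr = 95.14 Cr
Total: 189.72 Cr + 195.30 Cr + 95.14 Cr = 480.16 Cr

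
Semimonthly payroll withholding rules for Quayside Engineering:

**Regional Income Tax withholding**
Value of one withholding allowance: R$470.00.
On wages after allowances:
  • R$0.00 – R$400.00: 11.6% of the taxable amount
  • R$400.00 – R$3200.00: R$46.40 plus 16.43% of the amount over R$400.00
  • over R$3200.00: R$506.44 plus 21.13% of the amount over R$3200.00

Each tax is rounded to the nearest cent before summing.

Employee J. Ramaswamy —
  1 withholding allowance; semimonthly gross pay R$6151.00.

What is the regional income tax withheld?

Regional Income Tax: taxable = R$6151.00 − 1×R$470.00 = R$5681.00
  R$506.44 + 21.13% × (R$5681.00 − R$3200.00) = R$506.44 + 21.13% × R$2481.00 = R$1030.68

R$1030.68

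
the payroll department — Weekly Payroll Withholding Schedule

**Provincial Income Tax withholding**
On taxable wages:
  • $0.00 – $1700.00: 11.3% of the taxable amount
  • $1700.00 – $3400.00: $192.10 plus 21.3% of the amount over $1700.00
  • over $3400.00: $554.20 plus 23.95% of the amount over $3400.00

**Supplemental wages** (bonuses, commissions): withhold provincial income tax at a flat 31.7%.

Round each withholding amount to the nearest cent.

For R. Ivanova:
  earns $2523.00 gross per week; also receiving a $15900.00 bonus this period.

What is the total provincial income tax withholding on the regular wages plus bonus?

$5407.70

Provincial Income Tax: taxable = $2523.00
  $192.10 + 21.3% × ($2523.00 − $1700.00) = $192.10 + 21.3% × $823.00 = $367.40
Supplemental (31.7% flat on bonus): 31.7% × $15900.00 = $5040.30
Total provincial income tax: $367.40 + $5040.30 = $5407.70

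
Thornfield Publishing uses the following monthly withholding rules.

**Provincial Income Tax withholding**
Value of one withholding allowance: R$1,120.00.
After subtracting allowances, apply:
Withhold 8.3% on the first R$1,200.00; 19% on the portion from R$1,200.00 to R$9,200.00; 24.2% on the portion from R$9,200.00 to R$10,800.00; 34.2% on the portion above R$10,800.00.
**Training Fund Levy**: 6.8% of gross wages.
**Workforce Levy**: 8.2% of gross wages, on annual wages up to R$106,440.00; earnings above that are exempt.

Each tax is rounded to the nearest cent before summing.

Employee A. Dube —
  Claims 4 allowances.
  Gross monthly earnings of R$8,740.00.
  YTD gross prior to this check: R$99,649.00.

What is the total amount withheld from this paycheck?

R$1,832.18

Provincial Income Tax: taxable = R$8,740.00 − 4×R$1,120.00 = R$4,260.00
  R$99.60 + 19% × (R$4,260.00 − R$1,200.00) = R$99.60 + 19% × R$3,060.00 = R$681.00
Training Fund Levy: 6.8% × R$8,740.00 = R$594.32
Workforce Levy: cap R$106,440.00 − YTD R$99,649.00 = R$6,791.00 subject; 8.2% × R$6,791.00 = R$556.86
Total: R$681.00 + R$594.32 + R$556.86 = R$1,832.18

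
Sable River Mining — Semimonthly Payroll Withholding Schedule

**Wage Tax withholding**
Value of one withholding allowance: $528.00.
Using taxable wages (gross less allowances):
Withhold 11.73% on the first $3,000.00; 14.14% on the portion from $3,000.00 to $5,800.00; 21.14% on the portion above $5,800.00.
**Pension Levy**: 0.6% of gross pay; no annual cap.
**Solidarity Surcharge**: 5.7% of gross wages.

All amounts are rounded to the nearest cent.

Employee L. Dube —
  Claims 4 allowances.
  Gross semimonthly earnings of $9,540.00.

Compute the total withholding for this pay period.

Wage Tax: taxable = $9,540.00 − 4×$528.00 = $7,428.00
  $747.82 + 21.14% × ($7,428.00 − $5,800.00) = $747.82 + 21.14% × $1,628.00 = $1,091.98
Pension Levy: 0.6% × $9,540.00 = $57.24
Solidarity Surcharge: 5.7% × $9,540.00 = $543.78
Total: $1,091.98 + $57.24 + $543.78 = $1,693.00

$1,693.00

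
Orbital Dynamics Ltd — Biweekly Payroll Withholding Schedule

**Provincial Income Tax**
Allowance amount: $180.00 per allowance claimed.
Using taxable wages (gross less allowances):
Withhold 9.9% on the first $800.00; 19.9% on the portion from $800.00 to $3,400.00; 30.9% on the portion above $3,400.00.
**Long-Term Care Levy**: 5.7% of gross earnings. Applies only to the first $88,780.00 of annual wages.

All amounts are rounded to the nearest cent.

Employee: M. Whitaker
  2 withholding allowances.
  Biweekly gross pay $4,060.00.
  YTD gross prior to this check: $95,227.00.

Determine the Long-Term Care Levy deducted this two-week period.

$0.00

Long-Term Care Levy: YTD $95,227.00 ≥ cap $88,780.00 → $0.00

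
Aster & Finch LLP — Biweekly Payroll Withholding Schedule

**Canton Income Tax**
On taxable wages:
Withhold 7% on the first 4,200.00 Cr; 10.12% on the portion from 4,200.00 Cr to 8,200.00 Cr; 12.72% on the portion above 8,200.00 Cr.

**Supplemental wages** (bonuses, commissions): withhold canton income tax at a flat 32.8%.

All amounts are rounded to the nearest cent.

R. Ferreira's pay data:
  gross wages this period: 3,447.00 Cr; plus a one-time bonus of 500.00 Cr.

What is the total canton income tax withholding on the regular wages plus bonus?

405.29 Cr

Canton Income Tax: taxable = 3,447.00 Cr
  7% × 3,447.00 Cr = 241.29 Cr
Supplemental (32.8% flat on bonus): 32.8% × 500.00 Cr = 164.00 Cr
Total canton income tax: 241.29 Cr + 164.00 Cr = 405.29 Cr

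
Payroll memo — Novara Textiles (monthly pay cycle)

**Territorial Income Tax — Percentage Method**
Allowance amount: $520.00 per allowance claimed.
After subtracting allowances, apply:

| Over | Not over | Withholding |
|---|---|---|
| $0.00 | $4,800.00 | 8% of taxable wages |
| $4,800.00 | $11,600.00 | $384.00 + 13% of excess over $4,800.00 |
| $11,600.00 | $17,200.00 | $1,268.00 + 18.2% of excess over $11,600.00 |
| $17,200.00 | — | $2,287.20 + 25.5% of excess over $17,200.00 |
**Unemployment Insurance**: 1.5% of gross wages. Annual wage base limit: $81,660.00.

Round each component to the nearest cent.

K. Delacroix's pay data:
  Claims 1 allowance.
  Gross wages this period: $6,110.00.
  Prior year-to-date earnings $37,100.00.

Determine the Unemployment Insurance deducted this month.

Unemployment Insurance: 1.5% × $6,110.00 = $91.65

$91.65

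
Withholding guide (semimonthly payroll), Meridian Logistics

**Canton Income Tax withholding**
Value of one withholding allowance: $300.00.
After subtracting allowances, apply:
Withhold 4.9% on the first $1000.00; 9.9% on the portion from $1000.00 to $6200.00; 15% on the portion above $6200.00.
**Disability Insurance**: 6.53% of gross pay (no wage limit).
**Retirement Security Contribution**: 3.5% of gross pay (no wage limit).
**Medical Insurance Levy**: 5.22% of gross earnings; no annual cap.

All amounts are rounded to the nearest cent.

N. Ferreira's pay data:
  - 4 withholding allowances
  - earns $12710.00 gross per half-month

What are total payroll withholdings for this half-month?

$3298.57

Canton Income Tax: taxable = $12710.00 − 4×$300.00 = $11510.00
  $563.80 + 15% × ($11510.00 − $6200.00) = $563.80 + 15% × $5310.00 = $1360.30
Disability Insurance: 6.53% × $12710.00 = $829.96
Retirement Security Contribution: 3.5% × $12710.00 = $444.85
Medical Insurance Levy: 5.22% × $12710.00 = $663.46
Total: $1360.30 + $829.96 + $444.85 + $663.46 = $3298.57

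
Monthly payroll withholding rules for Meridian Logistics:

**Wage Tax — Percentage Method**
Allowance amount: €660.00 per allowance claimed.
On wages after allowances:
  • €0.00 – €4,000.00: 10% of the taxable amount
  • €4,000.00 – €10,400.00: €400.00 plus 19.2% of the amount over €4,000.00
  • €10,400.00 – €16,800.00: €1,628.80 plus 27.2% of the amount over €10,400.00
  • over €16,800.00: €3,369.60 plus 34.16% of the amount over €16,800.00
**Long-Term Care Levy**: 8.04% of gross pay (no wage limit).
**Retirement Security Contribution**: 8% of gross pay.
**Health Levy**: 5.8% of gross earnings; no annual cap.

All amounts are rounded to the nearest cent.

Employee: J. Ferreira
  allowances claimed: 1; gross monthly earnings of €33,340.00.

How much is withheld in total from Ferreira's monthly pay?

Wage Tax: taxable = €33,340.00 − 1×€660.00 = €32,680.00
  €3,369.60 + 34.16% × (€32,680.00 − €16,800.00) = €3,369.60 + 34.16% × €15,880.00 = €8,794.21
Long-Term Care Levy: 8.04% × €33,340.00 = €2,680.54
Retirement Security Contribution: 8% × €33,340.00 = €2,667.20
Health Levy: 5.8% × €33,340.00 = €1,933.72
Total: €8,794.21 + €2,680.54 + €2,667.20 + €1,933.72 = €16,075.67

€16,075.67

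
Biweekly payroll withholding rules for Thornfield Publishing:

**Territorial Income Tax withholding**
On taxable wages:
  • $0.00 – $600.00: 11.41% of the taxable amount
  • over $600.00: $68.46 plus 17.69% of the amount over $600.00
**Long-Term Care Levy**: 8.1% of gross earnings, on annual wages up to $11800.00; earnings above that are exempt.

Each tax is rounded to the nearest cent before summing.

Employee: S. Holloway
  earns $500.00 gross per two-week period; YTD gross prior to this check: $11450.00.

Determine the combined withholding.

$85.40

Territorial Income Tax: taxable = $500.00
  11.41% × $500.00 = $57.05
Long-Term Care Levy: cap $11800.00 − YTD $11450.00 = $350.00 subject; 8.1% × $350.00 = $28.35
Total: $57.05 + $28.35 = $85.40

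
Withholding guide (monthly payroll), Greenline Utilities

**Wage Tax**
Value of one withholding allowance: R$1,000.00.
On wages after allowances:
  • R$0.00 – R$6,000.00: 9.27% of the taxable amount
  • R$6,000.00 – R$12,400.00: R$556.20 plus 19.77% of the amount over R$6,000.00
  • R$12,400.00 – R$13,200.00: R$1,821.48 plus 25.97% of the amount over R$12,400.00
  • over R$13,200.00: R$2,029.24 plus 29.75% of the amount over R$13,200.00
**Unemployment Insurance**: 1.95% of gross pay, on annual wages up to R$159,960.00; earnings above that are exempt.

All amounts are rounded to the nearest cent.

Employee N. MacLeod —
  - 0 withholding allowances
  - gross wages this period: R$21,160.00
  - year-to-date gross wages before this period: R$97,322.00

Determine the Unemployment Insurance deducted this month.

R$412.62

Unemployment Insurance: 1.95% × R$21,160.00 = R$412.62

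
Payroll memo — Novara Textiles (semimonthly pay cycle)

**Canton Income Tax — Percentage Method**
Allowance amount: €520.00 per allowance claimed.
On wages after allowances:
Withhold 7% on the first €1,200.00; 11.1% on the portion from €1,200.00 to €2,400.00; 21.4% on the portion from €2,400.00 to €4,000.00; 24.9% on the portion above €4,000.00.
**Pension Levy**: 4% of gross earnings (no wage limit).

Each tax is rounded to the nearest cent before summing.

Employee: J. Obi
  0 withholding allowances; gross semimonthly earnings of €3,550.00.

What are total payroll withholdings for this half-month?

€605.30

Canton Income Tax: taxable = €3,550.00
  €217.20 + 21.4% × (€3,550.00 − €2,400.00) = €217.20 + 21.4% × €1,150.00 = €463.30
Pension Levy: 4% × €3,550.00 = €142.00
Total: €463.30 + €142.00 = €605.30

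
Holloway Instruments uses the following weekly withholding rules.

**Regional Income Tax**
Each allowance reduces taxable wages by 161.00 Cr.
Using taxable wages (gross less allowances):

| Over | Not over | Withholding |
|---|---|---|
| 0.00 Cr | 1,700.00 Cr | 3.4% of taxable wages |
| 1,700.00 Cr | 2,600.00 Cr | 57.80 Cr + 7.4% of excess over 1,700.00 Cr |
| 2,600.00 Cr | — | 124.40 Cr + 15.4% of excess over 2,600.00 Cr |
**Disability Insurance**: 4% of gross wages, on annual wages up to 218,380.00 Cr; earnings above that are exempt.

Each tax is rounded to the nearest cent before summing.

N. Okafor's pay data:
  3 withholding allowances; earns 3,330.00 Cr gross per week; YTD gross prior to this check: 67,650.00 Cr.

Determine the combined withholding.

295.64 Cr

Regional Income Tax: taxable = 3,330.00 Cr − 3×161.00 Cr = 2,847.00 Cr
  124.40 Cr + 15.4% × (2,847.00 Cr − 2,600.00 Cr) = 124.40 Cr + 15.4% × 247.00 Cr = 162.44 Cr
Disability Insurance: 4% × 3,330.00 Cr = 133.20 Cr
Total: 162.44 Cr + 133.20 Cr = 295.64 Cr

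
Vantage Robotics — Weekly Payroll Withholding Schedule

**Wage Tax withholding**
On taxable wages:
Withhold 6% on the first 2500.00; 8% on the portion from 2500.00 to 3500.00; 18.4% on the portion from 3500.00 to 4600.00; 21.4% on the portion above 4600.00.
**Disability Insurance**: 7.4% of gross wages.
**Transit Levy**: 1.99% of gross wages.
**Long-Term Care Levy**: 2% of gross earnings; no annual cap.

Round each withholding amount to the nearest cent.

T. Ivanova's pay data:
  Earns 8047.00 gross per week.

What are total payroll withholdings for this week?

Wage Tax: taxable = 8047.00
  432.40 + 21.4% × (8047.00 − 4600.00) = 432.40 + 21.4% × 3447.00 = 1170.06
Disability Insurance: 7.4% × 8047.00 = 595.48
Transit Levy: 1.99% × 8047.00 = 160.14
Long-Term Care Levy: 2% × 8047.00 = 160.94
Total: 1170.06 + 595.48 + 160.14 + 160.94 = 2086.62

2086.62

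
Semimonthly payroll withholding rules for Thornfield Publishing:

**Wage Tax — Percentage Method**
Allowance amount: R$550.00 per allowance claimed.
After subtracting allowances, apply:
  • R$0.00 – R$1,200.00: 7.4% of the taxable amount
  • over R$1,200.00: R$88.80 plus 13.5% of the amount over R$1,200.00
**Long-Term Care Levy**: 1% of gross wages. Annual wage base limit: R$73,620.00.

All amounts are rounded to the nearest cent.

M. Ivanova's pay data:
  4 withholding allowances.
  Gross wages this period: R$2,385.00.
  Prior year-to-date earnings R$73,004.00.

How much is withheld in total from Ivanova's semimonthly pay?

R$19.85

Wage Tax: taxable = R$2,385.00 − 4×R$550.00 = R$185.00
  7.4% × R$185.00 = R$13.69
Long-Term Care Levy: cap R$73,620.00 − YTD R$73,004.00 = R$616.00 subject; 1% × R$616.00 = R$6.16
Total: R$13.69 + R$6.16 = R$19.85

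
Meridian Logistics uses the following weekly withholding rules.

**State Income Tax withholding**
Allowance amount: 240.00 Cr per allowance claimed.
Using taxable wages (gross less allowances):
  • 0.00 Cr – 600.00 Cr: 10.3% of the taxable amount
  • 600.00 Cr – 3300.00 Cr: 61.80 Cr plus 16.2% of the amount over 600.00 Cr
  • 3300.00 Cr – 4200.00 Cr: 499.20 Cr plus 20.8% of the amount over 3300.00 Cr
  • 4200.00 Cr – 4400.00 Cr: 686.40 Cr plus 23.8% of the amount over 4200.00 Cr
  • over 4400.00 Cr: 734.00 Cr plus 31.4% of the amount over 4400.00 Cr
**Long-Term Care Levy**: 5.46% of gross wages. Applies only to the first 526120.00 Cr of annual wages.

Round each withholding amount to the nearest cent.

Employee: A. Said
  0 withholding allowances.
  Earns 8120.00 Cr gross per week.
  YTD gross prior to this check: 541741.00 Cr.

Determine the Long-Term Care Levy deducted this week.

0.00 Cr

Long-Term Care Levy: YTD 541741.00 Cr ≥ cap 526120.00 Cr → 0.00 Cr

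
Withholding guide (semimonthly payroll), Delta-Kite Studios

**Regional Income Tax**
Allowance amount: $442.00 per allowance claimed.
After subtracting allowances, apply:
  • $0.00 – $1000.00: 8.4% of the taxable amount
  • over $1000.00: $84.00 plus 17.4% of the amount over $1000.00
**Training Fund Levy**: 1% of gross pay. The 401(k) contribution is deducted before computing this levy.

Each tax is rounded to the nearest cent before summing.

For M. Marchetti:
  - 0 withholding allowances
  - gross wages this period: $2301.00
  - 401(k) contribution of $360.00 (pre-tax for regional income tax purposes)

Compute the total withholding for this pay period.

$267.14

Regional Income Tax: taxable = $2301.00 − $360.00 = $1941.00
  $84.00 + 17.4% × ($1941.00 − $1000.00) = $84.00 + 17.4% × $941.00 = $247.73
Training Fund Levy: 1% × $1941.00 = $19.41
Total: $247.73 + $19.41 = $267.14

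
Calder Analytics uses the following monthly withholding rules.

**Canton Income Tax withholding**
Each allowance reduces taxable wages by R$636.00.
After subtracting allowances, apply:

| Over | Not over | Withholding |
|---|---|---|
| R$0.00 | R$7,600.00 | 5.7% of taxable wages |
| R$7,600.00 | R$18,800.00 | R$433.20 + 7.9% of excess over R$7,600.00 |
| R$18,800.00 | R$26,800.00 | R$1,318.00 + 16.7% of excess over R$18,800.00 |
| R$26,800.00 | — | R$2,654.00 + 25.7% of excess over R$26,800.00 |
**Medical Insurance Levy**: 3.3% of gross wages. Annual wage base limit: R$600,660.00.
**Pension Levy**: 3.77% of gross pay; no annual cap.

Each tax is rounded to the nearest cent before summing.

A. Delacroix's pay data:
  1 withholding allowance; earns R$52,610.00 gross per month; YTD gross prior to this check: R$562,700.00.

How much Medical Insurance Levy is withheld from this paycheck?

R$1,252.68

Medical Insurance Levy: cap R$600,660.00 − YTD R$562,700.00 = R$37,960.00 subject; 3.3% × R$37,960.00 = R$1,252.68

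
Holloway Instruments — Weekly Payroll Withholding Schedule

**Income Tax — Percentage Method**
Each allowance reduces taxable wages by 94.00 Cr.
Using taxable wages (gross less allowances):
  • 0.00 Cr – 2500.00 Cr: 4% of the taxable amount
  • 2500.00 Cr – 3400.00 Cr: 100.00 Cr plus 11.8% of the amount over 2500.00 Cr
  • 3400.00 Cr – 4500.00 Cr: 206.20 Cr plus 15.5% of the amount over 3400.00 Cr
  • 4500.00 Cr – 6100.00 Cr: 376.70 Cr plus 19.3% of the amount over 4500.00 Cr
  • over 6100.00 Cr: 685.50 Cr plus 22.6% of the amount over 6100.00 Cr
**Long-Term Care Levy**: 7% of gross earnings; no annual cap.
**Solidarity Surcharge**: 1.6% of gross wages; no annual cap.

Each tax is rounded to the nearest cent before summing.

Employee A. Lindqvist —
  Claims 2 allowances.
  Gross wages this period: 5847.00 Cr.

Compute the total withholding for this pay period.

1103.23 Cr

Income Tax: taxable = 5847.00 Cr − 2×94.00 Cr = 5659.00 Cr
  376.70 Cr + 19.3% × (5659.00 Cr − 4500.00 Cr) = 376.70 Cr + 19.3% × 1159.00 Cr = 600.39 Cr
Long-Term Care Levy: 7% × 5847.00 Cr = 409.29 Cr
Solidarity Surcharge: 1.6% × 5847.00 Cr = 93.55 Cr
Total: 600.39 Cr + 409.29 Cr + 93.55 Cr = 1103.23 Cr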